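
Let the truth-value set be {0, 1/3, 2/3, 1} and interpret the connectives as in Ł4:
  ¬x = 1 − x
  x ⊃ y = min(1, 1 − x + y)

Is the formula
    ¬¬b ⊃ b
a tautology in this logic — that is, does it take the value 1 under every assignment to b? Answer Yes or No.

Yes

b = 0 ↦ 1
b = 1/3 ↦ 1
b = 2/3 ↦ 1
b = 1 ↦ 1
Every assignment gives a value ≥ 1.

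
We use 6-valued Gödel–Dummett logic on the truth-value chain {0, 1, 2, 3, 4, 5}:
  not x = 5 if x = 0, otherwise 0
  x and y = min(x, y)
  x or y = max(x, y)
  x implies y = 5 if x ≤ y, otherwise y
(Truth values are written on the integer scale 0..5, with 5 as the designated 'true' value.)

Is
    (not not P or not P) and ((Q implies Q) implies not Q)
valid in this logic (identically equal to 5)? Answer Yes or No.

Counterexample: take P = 0, Q = 1.
not P = not 0 = 5
not not P = not 5 = 0
not P = not 0 = 5
not not P or not P = 0 or 5 = 5
Q implies Q = 1 implies 1 = 5
not Q = not 1 = 0
(Q implies Q) implies not Q = 5 implies 0 = 0
(not not P or not P) and ((Q implies Q) implies not Q) = 5 and 0 = 0
This gives 0 ≠ 5.

No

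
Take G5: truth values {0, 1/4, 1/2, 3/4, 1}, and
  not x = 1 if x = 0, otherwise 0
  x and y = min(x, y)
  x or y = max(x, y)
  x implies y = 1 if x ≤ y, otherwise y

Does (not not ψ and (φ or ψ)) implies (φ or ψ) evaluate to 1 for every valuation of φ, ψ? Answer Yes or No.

At φ = 1/4, ψ = 1/2, for instance:
not ψ = not 1/2 = 0
not not ψ = not 0 = 1
φ or ψ = 1/4 or 1/2 = 1/2
not not ψ and (φ or ψ) = 1 and 1/2 = 1/2
(not not ψ and (φ or ψ)) implies (φ or ψ) = 1/2 implies 1/2 = 1
and checking the remaining 24 assignments likewise gives ≥ 1 in every case.

Yes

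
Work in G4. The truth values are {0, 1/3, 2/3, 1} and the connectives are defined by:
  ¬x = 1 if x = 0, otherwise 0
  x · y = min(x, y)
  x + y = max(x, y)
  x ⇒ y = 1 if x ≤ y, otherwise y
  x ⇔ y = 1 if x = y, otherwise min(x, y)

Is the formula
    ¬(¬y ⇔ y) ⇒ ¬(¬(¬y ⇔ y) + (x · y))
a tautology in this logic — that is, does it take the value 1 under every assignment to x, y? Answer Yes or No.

Counterexample: take x = 0, y = 0.
¬y = ¬0 = 1
¬y ⇔ y = 1 ⇔ 0 = 0
¬(¬y ⇔ y) = ¬0 = 1
x · y = 0 · 0 = 0
¬(¬y ⇔ y) + (x · y) = 1 + 0 = 1
¬(¬(¬y ⇔ y) + (x · y)) = ¬1 = 0
¬(¬y ⇔ y) ⇒ ¬(¬(¬y ⇔ y) + (x · y)) = 1 ⇒ 0 = 0
This gives 0 ≠ 1.

No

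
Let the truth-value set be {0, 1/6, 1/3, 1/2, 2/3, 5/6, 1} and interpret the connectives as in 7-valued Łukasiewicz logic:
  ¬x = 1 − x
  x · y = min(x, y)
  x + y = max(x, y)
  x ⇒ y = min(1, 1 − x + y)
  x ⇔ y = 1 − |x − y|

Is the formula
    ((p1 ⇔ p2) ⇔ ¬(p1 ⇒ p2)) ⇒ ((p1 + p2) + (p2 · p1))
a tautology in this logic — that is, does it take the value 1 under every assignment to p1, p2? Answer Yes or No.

No

Counterexample: take p1 = 1/6, p2 = 0.
p1 ⇔ p2 = 1/6 ⇔ 0 = 5/6
p1 ⇒ p2 = 1/6 ⇒ 0 = 5/6
¬(p1 ⇒ p2) = ¬5/6 = 1/6
(p1 ⇔ p2) ⇔ ¬(p1 ⇒ p2) = 5/6 ⇔ 1/6 = 1/3
p1 + p2 = 1/6 + 0 = 1/6
p2 · p1 = 0 · 1/6 = 0
(p1 + p2) + (p2 · p1) = 1/6 + 0 = 1/6
((p1 ⇔ p2) ⇔ ¬(p1 ⇒ p2)) ⇒ ((p1 + p2) + (p2 · p1)) = 1/3 ⇒ 1/6 = 5/6
This gives 5/6 ≠ 1.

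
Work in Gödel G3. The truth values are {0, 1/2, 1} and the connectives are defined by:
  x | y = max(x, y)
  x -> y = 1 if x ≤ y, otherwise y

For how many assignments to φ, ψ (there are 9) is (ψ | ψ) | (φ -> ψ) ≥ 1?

6

φ = 0, ψ = 0 ↦ 1  ≥
φ = 0, ψ = 1/2 ↦ 1  ≥
φ = 0, ψ = 1 ↦ 1  ≥
φ = 1/2, ψ = 0 ↦ 0  <
φ = 1/2, ψ = 1/2 ↦ 1  ≥
φ = 1/2, ψ = 1 ↦ 1  ≥
φ = 1, ψ = 0 ↦ 0  <
φ = 1, ψ = 1/2 ↦ 1/2  <
φ = 1, ψ = 1 ↦ 1  ≥
So 6 of the 9 assignments meet the threshold.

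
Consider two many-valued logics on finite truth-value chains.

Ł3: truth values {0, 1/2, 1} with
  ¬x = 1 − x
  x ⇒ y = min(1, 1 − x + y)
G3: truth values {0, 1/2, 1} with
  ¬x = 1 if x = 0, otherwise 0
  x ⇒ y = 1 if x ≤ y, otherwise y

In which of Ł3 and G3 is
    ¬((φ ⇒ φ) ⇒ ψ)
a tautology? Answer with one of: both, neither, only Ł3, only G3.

In Ł3: at φ = 0, ψ = 1/2 the value is 1/2 — not a tautology.
In G3: at φ = 0, ψ = 1/2 the value is 0 — not a tautology.

neither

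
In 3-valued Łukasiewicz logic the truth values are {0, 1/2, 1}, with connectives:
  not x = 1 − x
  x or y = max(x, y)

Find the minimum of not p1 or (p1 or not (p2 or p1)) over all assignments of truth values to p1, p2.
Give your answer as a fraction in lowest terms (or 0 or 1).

1/2

Take p1 = 1/2, p2 = 0:
not p1 = not 1/2 = 1/2
p2 or p1 = 0 or 1/2 = 1/2
not (p2 or p1) = not 1/2 = 1/2
p1 or not (p2 or p1) = 1/2 or 1/2 = 1/2
not p1 or (p1 or not (p2 or p1)) = 1/2 or 1/2 = 1/2
No assignment yields a value below 1/2, so this is the minimum.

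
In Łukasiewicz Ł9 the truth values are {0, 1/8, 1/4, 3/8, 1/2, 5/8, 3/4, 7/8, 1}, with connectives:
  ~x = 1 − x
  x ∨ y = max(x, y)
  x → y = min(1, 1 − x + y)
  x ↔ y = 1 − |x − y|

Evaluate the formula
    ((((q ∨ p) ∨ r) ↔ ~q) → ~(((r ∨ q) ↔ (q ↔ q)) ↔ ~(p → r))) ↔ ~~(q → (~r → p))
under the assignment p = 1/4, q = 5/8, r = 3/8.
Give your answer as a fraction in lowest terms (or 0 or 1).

7/8

q ∨ p = 5/8 ∨ 1/4 = 5/8
(q ∨ p) ∨ r = 5/8 ∨ 3/8 = 5/8
~q = ~5/8 = 3/8
((q ∨ p) ∨ r) ↔ ~q = 5/8 ↔ 3/8 = 3/4
r ∨ q = 3/8 ∨ 5/8 = 5/8
q ↔ q = 5/8 ↔ 5/8 = 1
(r ∨ q) ↔ (q ↔ q) = 5/8 ↔ 1 = 5/8
p → r = 1/4 → 3/8 = 1
~(p → r) = ~1 = 0
((r ∨ q) ↔ (q ↔ q)) ↔ ~(p → r) = 5/8 ↔ 0 = 3/8
~(((r ∨ q) ↔ (q ↔ q)) ↔ ~(p → r)) = ~3/8 = 5/8
(((q ∨ p) ∨ r) ↔ ~q) → ~(((r ∨ q) ↔ (q ↔ q)) ↔ ~(p → r)) = 3/4 → 5/8 = 7/8
~r = ~3/8 = 5/8
~r → p = 5/8 → 1/4 = 5/8
q → (~r → p) = 5/8 → 5/8 = 1
~(q → (~r → p)) = ~1 = 0
~~(q → (~r → p)) = ~0 = 1
((((q ∨ p) ∨ r) ↔ ~q) → ~(((r ∨ q) ↔ (q ↔ q)) ↔ ~(p → r))) ↔ ~~(q → (~r → p)) = 7/8 ↔ 1 = 7/8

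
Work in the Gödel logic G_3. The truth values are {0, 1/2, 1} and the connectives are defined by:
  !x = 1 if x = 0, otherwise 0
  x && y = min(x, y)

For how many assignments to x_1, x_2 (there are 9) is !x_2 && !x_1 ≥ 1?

1

x_1 = 0, x_2 = 0 ↦ 1  ≥
x_1 = 0, x_2 = 1/2 ↦ 0  <
x_1 = 0, x_2 = 1 ↦ 0  <
x_1 = 1/2, x_2 = 0 ↦ 0  <
x_1 = 1/2, x_2 = 1/2 ↦ 0  <
x_1 = 1/2, x_2 = 1 ↦ 0  <
x_1 = 1, x_2 = 0 ↦ 0  <
x_1 = 1, x_2 = 1/2 ↦ 0  <
x_1 = 1, x_2 = 1 ↦ 0  <
So 1 of the 9 assignments meets the threshold.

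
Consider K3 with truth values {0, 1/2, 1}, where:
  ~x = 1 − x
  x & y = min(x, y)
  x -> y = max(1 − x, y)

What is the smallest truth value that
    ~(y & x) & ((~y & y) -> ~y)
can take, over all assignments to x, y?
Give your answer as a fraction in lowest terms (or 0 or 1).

Take x = 1, y = 1:
y & x = 1 & 1 = 1
~(y & x) = ~1 = 0
~y = ~1 = 0
~y & y = 0 & 1 = 0
~y = ~1 = 0
(~y & y) -> ~y = 0 -> 0 = 1
~(y & x) & ((~y & y) -> ~y) = 0 & 1 = 0
No assignment yields a value below 0, so this is the minimum.

0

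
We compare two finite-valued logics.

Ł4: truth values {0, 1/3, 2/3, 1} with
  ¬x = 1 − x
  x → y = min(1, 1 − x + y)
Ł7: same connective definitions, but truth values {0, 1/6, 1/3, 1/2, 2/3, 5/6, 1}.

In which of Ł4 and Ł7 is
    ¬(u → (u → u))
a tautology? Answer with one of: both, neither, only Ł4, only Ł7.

neither

In Ł4: at u = 0 the value is 0 — not a tautology.
In Ł7: at u = 0 the value is 0 — not a tautology.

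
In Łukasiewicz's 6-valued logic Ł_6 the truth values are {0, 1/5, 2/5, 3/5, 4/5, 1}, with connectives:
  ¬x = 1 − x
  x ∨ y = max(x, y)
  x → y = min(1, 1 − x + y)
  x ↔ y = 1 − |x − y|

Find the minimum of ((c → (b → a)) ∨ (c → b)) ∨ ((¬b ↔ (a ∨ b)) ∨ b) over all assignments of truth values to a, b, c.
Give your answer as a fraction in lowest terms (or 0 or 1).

4/5

Take a = 0, b = 1/5, c = 1:
b → a = 1/5 → 0 = 4/5
c → (b → a) = 1 → 4/5 = 4/5
c → b = 1 → 1/5 = 1/5
(c → (b → a)) ∨ (c → b) = 4/5 ∨ 1/5 = 4/5
¬b = ¬1/5 = 4/5
a ∨ b = 0 ∨ 1/5 = 1/5
¬b ↔ (a ∨ b) = 4/5 ↔ 1/5 = 2/5
(¬b ↔ (a ∨ b)) ∨ b = 2/5 ∨ 1/5 = 2/5
((c → (b → a)) ∨ (c → b)) ∨ ((¬b ↔ (a ∨ b)) ∨ b) = 4/5 ∨ 2/5 = 4/5
No assignment yields a value below 4/5, so this is the minimum.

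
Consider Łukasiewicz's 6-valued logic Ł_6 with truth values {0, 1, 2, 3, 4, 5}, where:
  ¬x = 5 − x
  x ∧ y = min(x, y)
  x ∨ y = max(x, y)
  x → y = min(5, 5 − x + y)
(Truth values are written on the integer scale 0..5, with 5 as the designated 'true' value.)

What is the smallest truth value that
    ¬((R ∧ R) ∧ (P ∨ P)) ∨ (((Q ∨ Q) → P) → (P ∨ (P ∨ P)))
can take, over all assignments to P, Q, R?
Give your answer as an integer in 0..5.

3

Take P = 2, Q = 0, R = 2:
R ∧ R = 2 ∧ 2 = 2
P ∨ P = 2 ∨ 2 = 2
(R ∧ R) ∧ (P ∨ P) = 2 ∧ 2 = 2
¬((R ∧ R) ∧ (P ∨ P)) = ¬2 = 3
Q ∨ Q = 0 ∨ 0 = 0
(Q ∨ Q) → P = 0 → 2 = 5
P ∨ P = 2 ∨ 2 = 2
P ∨ (P ∨ P) = 2 ∨ 2 = 2
((Q ∨ Q) → P) → (P ∨ (P ∨ P)) = 5 → 2 = 2
¬((R ∧ R) ∧ (P ∨ P)) ∨ (((Q ∨ Q) → P) → (P ∨ (P ∨ P))) = 3 ∨ 2 = 3
No assignment yields a value below 3, so this is the minimum.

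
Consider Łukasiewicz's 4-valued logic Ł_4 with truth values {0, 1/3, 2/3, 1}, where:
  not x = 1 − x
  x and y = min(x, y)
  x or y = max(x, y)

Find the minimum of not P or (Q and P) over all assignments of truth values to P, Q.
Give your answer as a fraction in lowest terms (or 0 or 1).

Take P = 1, Q = 0:
not P = not 1 = 0
Q and P = 0 and 1 = 0
not P or (Q and P) = 0 or 0 = 0
No assignment yields a value below 0, so this is the minimum.

0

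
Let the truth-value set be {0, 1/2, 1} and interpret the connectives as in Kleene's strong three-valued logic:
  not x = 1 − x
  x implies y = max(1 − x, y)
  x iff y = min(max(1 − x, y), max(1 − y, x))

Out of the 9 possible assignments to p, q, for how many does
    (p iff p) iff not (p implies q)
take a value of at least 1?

1

p = 0, q = 0 ↦ 0  <
p = 0, q = 1/2 ↦ 0  <
p = 0, q = 1 ↦ 0  <
p = 1/2, q = 0 ↦ 1/2  <
p = 1/2, q = 1/2 ↦ 1/2  <
p = 1/2, q = 1 ↦ 1/2  <
p = 1, q = 0 ↦ 1  ≥
p = 1, q = 1/2 ↦ 1/2  <
p = 1, q = 1 ↦ 0  <
So 1 of the 9 assignments meets the threshold.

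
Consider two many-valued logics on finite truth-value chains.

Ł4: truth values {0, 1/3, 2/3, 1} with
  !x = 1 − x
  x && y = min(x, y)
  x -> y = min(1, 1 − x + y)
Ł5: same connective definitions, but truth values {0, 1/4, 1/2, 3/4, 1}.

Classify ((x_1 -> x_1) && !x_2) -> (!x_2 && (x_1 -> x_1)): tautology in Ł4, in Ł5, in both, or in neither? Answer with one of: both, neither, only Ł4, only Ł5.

In Ł4: every assignment gives 1 — tautology.
In Ł5: every assignment gives 1 — tautology.

both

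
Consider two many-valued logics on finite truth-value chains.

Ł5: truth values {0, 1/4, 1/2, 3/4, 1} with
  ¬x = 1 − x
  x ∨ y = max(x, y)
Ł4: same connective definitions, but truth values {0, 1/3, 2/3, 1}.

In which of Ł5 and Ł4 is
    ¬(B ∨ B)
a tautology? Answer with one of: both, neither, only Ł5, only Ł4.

neither

In Ł5: at B = 1/4 the value is 3/4 — not a tautology.
In Ł4: at B = 1/3 the value is 2/3 — not a tautology.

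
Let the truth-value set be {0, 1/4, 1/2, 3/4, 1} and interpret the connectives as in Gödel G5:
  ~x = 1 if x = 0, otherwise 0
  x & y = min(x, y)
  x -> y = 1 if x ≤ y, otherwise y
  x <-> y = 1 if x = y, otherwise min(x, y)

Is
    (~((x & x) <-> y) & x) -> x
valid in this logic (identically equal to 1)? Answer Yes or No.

Yes

At x = 3/4, y = 1/4, for instance:
x & x = 3/4 & 3/4 = 3/4
(x & x) <-> y = 3/4 <-> 1/4 = 1/4
~((x & x) <-> y) = ~1/4 = 0
~((x & x) <-> y) & x = 0 & 3/4 = 0
(~((x & x) <-> y) & x) -> x = 0 -> 3/4 = 1
and checking the remaining 24 assignments likewise gives ≥ 1 in every case.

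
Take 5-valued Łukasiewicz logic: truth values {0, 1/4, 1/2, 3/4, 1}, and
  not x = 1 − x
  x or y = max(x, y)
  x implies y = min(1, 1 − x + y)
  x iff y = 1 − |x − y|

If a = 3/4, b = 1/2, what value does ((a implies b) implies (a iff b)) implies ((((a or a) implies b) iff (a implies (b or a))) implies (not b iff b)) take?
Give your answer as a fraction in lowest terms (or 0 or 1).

1

a implies b = 3/4 implies 1/2 = 3/4
a iff b = 3/4 iff 1/2 = 3/4
(a implies b) implies (a iff b) = 3/4 implies 3/4 = 1
a or a = 3/4 or 3/4 = 3/4
(a or a) implies b = 3/4 implies 1/2 = 3/4
b or a = 1/2 or 3/4 = 3/4
a implies (b or a) = 3/4 implies 3/4 = 1
((a or a) implies b) iff (a implies (b or a)) = 3/4 iff 1 = 3/4
not b = not 1/2 = 1/2
not b iff b = 1/2 iff 1/2 = 1
(((a or a) implies b) iff (a implies (b or a))) implies (not b iff b) = 3/4 implies 1 = 1
((a implies b) implies (a iff b)) implies ((((a or a) implies b) iff (a implies (b or a))) implies (not b iff b)) = 1 implies 1 = 1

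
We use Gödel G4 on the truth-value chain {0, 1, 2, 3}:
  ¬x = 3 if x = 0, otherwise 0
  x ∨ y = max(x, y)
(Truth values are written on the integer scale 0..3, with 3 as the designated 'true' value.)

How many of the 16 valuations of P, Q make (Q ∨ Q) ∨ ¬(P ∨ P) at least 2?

10

P = 0, Q = 0 ↦ 3  ≥
P = 0, Q = 1 ↦ 3  ≥
P = 0, Q = 2 ↦ 3  ≥
P = 0, Q = 3 ↦ 3  ≥
P = 1, Q = 0 ↦ 0  <
P = 1, Q = 1 ↦ 1  <
P = 1, Q = 2 ↦ 2  ≥
P = 1, Q = 3 ↦ 3  ≥
P = 2, Q = 0 ↦ 0  <
P = 2, Q = 1 ↦ 1  <
P = 2, Q = 2 ↦ 2  ≥
P = 2, Q = 3 ↦ 3  ≥
P = 3, Q = 0 ↦ 0  <
P = 3, Q = 1 ↦ 1  <
P = 3, Q = 2 ↦ 2  ≥
P = 3, Q = 3 ↦ 3  ≥
So 10 of the 16 assignments meet the threshold.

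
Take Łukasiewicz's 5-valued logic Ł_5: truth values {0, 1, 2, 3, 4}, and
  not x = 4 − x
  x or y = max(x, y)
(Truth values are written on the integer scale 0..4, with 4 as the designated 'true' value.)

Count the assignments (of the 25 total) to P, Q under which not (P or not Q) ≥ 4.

1

value 4: 1 assignment (counts)
value 3: 3 assignments
value 2: 5 assignments
value 1: 7 assignments
value 0: 9 assignments
So 1 of the 25 assignments meets the threshold.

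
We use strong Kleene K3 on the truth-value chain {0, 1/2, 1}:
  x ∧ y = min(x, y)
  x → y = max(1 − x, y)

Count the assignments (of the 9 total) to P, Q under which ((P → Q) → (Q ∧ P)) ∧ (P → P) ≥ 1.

2

P = 0, Q = 0 ↦ 0  <
P = 0, Q = 1/2 ↦ 0  <
P = 0, Q = 1 ↦ 0  <
P = 1/2, Q = 0 ↦ 1/2  <
P = 1/2, Q = 1/2 ↦ 1/2  <
P = 1/2, Q = 1 ↦ 1/2  <
P = 1, Q = 0 ↦ 1  ≥
P = 1, Q = 1/2 ↦ 1/2  <
P = 1, Q = 1 ↦ 1  ≥
So 2 of the 9 assignments meet the threshold.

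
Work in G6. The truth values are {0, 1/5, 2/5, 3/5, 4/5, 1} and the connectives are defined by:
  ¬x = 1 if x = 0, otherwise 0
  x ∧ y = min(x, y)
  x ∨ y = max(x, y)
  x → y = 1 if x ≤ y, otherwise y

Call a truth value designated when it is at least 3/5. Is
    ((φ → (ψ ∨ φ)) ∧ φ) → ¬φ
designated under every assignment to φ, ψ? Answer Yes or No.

No

Counterexample: take φ = 1/5, ψ = 0.
ψ ∨ φ = 0 ∨ 1/5 = 1/5
φ → (ψ ∨ φ) = 1/5 → 1/5 = 1
(φ → (ψ ∨ φ)) ∧ φ = 1 ∧ 1/5 = 1/5
¬φ = ¬1/5 = 0
((φ → (ψ ∨ φ)) ∧ φ) → ¬φ = 1/5 → 0 = 0
This gives 0, which is below 3/5.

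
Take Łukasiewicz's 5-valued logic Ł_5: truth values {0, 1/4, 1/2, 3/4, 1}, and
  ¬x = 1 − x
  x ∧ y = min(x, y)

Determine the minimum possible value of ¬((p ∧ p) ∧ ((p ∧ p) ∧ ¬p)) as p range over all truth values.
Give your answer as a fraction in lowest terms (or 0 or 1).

Take p = 1/2:
p ∧ p = 1/2 ∧ 1/2 = 1/2
p ∧ p = 1/2 ∧ 1/2 = 1/2
¬p = ¬1/2 = 1/2
(p ∧ p) ∧ ¬p = 1/2 ∧ 1/2 = 1/2
(p ∧ p) ∧ ((p ∧ p) ∧ ¬p) = 1/2 ∧ 1/2 = 1/2
¬((p ∧ p) ∧ ((p ∧ p) ∧ ¬p)) = ¬1/2 = 1/2
No assignment yields a value below 1/2, so this is the minimum.

1/2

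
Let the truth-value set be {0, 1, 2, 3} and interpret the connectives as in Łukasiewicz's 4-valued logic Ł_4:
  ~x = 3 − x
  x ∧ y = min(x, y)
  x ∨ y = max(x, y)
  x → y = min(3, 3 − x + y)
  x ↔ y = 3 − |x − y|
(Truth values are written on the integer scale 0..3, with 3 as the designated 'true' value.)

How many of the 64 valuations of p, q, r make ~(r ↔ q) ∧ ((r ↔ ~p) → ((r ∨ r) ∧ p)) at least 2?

value 3: 3 assignments (counts)
value 2: 12 assignments (counts)
value 1: 27 assignments
value 0: 22 assignments
So 15 of the 64 assignments meet the threshold.

15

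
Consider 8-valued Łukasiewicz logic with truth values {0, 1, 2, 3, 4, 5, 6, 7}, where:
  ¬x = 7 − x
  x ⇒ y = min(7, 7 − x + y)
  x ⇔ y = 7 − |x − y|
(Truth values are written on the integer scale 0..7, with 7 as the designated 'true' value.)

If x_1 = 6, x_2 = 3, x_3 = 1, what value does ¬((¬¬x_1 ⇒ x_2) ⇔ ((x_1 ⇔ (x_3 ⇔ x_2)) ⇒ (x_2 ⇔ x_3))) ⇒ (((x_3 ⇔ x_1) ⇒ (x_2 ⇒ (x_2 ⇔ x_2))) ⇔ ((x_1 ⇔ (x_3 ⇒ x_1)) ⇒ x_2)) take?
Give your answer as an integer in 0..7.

7

¬x_1 = ¬6 = 1
¬¬x_1 = ¬1 = 6
¬¬x_1 ⇒ x_2 = 6 ⇒ 3 = 4
x_3 ⇔ x_2 = 1 ⇔ 3 = 5
x_1 ⇔ (x_3 ⇔ x_2) = 6 ⇔ 5 = 6
x_2 ⇔ x_3 = 3 ⇔ 1 = 5
(x_1 ⇔ (x_3 ⇔ x_2)) ⇒ (x_2 ⇔ x_3) = 6 ⇒ 5 = 6
(¬¬x_1 ⇒ x_2) ⇔ ((x_1 ⇔ (x_3 ⇔ x_2)) ⇒ (x_2 ⇔ x_3)) = 4 ⇔ 6 = 5
¬((¬¬x_1 ⇒ x_2) ⇔ ((x_1 ⇔ (x_3 ⇔ x_2)) ⇒ (x_2 ⇔ x_3))) = ¬5 = 2
x_3 ⇔ x_1 = 1 ⇔ 6 = 2
x_2 ⇔ x_2 = 3 ⇔ 3 = 7
x_2 ⇒ (x_2 ⇔ x_2) = 3 ⇒ 7 = 7
(x_3 ⇔ x_1) ⇒ (x_2 ⇒ (x_2 ⇔ x_2)) = 2 ⇒ 7 = 7
x_3 ⇒ x_1 = 1 ⇒ 6 = 7
x_1 ⇔ (x_3 ⇒ x_1) = 6 ⇔ 7 = 6
(x_1 ⇔ (x_3 ⇒ x_1)) ⇒ x_2 = 6 ⇒ 3 = 4
((x_3 ⇔ x_1) ⇒ (x_2 ⇒ (x_2 ⇔ x_2))) ⇔ ((x_1 ⇔ (x_3 ⇒ x_1)) ⇒ x_2) = 7 ⇔ 4 = 4
¬((¬¬x_1 ⇒ x_2) ⇔ ((x_1 ⇔ (x_3 ⇔ x_2)) ⇒ (x_2 ⇔ x_3))) ⇒ (((x_3 ⇔ x_1) ⇒ (x_2 ⇒ (x_2 ⇔ x_2))) ⇔ ((x_1 ⇔ (x_3 ⇒ x_1)) ⇒ x_2)) = 2 ⇒ 4 = 7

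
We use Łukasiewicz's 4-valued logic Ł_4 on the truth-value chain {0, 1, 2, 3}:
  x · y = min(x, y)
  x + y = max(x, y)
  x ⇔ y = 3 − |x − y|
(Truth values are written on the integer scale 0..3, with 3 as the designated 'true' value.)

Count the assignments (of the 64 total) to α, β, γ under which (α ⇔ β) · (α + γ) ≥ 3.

7

value 3: 7 assignments (counts)
value 2: 23 assignments
value 1: 23 assignments
value 0: 11 assignments
So 7 of the 64 assignments meet the threshold.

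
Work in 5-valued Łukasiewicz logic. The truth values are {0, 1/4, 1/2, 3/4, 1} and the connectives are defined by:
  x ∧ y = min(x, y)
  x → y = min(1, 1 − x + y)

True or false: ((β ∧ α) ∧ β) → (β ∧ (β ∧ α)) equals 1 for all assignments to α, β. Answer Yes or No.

Yes

At α = 3/4, β = 1/4, for instance:
β ∧ α = 1/4 ∧ 3/4 = 1/4
(β ∧ α) ∧ β = 1/4 ∧ 1/4 = 1/4
β ∧ (β ∧ α) = 1/4 ∧ 1/4 = 1/4
((β ∧ α) ∧ β) → (β ∧ (β ∧ α)) = 1/4 → 1/4 = 1
and checking the remaining 24 assignments likewise gives ≥ 1 in every case.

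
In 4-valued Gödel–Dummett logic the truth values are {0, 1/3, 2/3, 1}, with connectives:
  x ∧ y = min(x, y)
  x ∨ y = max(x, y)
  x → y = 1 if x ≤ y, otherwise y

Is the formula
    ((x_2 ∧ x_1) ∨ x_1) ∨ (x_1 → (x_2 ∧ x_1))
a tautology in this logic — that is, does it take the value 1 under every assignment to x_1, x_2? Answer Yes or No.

Counterexample: take x_1 = 1/3, x_2 = 0.
x_2 ∧ x_1 = 0 ∧ 1/3 = 0
(x_2 ∧ x_1) ∨ x_1 = 0 ∨ 1/3 = 1/3
x_2 ∧ x_1 = 0 ∧ 1/3 = 0
x_1 → (x_2 ∧ x_1) = 1/3 → 0 = 0
((x_2 ∧ x_1) ∨ x_1) ∨ (x_1 → (x_2 ∧ x_1)) = 1/3 ∨ 0 = 1/3
This gives 1/3 ≠ 1.

No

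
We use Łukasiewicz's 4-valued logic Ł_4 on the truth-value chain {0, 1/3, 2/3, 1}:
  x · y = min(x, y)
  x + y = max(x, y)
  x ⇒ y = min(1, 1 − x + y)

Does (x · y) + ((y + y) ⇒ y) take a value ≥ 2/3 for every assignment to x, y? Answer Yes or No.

Yes

x = 0, y = 0 ↦ 1
x = 0, y = 1/3 ↦ 1
x = 0, y = 2/3 ↦ 1
x = 0, y = 1 ↦ 1
x = 1/3, y = 0 ↦ 1
x = 1/3, y = 1/3 ↦ 1
x = 1/3, y = 2/3 ↦ 1
x = 1/3, y = 1 ↦ 1
x = 2/3, y = 0 ↦ 1
x = 2/3, y = 1/3 ↦ 1
x = 2/3, y = 2/3 ↦ 1
x = 2/3, y = 1 ↦ 1
x = 1, y = 0 ↦ 1
x = 1, y = 1/3 ↦ 1
x = 1, y = 2/3 ↦ 1
x = 1, y = 1 ↦ 1
Every assignment gives a value ≥ 2/3.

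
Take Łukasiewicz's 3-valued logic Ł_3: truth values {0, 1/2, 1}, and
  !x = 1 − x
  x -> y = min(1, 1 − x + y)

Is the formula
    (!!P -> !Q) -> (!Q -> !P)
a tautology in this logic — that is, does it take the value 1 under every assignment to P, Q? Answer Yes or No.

No

Counterexample: take P = 1/2, Q = 0.
!P = !1/2 = 1/2
!!P = !1/2 = 1/2
!Q = !0 = 1
!!P -> !Q = 1/2 -> 1 = 1
!Q = !0 = 1
!P = !1/2 = 1/2
!Q -> !P = 1 -> 1/2 = 1/2
(!!P -> !Q) -> (!Q -> !P) = 1 -> 1/2 = 1/2
This gives 1/2 ≠ 1.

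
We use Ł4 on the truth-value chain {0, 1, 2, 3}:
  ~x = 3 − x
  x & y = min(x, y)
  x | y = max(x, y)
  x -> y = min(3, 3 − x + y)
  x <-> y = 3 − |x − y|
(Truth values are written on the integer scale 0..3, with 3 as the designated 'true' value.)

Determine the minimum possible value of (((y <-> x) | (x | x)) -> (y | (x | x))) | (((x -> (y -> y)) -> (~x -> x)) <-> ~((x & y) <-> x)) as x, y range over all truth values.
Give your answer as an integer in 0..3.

1

Take x = 1, y = 1:
y <-> x = 1 <-> 1 = 3
x | x = 1 | 1 = 1
(y <-> x) | (x | x) = 3 | 1 = 3
x | x = 1 | 1 = 1
y | (x | x) = 1 | 1 = 1
((y <-> x) | (x | x)) -> (y | (x | x)) = 3 -> 1 = 1
y -> y = 1 -> 1 = 3
x -> (y -> y) = 1 -> 3 = 3
~x = ~1 = 2
~x -> x = 2 -> 1 = 2
(x -> (y -> y)) -> (~x -> x) = 3 -> 2 = 2
x & y = 1 & 1 = 1
(x & y) <-> x = 1 <-> 1 = 3
~((x & y) <-> x) = ~3 = 0
((x -> (y -> y)) -> (~x -> x)) <-> ~((x & y) <-> x) = 2 <-> 0 = 1
(((y <-> x) | (x | x)) -> (y | (x | x))) | (((x -> (y -> y)) -> (~x -> x)) <-> ~((x & y) <-> x)) = 1 | 1 = 1
No assignment yields a value below 1, so this is the minimum.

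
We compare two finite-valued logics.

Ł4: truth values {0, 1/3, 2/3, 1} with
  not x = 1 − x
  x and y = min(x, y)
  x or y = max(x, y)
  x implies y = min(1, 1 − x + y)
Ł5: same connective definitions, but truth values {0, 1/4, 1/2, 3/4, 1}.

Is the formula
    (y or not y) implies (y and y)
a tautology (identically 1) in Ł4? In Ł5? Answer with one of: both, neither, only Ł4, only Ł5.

neither

In Ł4: at y = 0 the value is 0 — not a tautology.
In Ł5: at y = 0 the value is 0 — not a tautology.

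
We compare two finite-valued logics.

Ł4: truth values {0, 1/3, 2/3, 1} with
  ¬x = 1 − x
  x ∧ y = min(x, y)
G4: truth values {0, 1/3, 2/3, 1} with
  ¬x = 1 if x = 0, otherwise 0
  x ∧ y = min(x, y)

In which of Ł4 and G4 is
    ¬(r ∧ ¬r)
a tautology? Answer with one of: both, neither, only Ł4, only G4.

only G4

In Ł4: at r = 1/3 the value is 2/3 — not a tautology.
In G4: every assignment gives 1 — tautology.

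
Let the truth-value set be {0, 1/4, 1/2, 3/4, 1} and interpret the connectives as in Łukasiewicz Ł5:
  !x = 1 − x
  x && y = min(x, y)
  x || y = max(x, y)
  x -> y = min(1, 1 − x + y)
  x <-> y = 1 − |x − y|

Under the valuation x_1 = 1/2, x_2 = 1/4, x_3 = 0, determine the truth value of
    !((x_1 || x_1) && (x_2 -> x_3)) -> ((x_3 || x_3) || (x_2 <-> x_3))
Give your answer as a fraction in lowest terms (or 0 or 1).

1

x_1 || x_1 = 1/2 || 1/2 = 1/2
x_2 -> x_3 = 1/4 -> 0 = 3/4
(x_1 || x_1) && (x_2 -> x_3) = 1/2 && 3/4 = 1/2
!((x_1 || x_1) && (x_2 -> x_3)) = !1/2 = 1/2
x_3 || x_3 = 0 || 0 = 0
x_2 <-> x_3 = 1/4 <-> 0 = 3/4
(x_3 || x_3) || (x_2 <-> x_3) = 0 || 3/4 = 3/4
!((x_1 || x_1) && (x_2 -> x_3)) -> ((x_3 || x_3) || (x_2 <-> x_3)) = 1/2 -> 3/4 = 1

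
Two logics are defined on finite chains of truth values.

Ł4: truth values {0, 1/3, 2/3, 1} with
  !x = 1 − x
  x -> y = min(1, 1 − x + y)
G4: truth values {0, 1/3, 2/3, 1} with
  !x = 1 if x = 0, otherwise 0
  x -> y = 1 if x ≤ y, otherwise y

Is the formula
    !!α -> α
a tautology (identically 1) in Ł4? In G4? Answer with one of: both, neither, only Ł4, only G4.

only Ł4

In Ł4: every assignment gives 1 — tautology.
In G4: at α = 1/3 the value is 1/3 — not a tautology.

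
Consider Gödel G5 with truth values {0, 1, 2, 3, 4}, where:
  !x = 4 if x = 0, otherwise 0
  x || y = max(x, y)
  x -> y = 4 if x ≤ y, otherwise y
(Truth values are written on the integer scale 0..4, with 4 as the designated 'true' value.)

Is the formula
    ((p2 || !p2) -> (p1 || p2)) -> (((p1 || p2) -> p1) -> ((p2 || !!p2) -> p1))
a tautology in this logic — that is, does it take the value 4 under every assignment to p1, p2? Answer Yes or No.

No

Counterexample: take p1 = 1, p2 = 1.
!p2 = !1 = 0
p2 || !p2 = 1 || 0 = 1
p1 || p2 = 1 || 1 = 1
(p2 || !p2) -> (p1 || p2) = 1 -> 1 = 4
p1 || p2 = 1 || 1 = 1
(p1 || p2) -> p1 = 1 -> 1 = 4
!p2 = !1 = 0
!!p2 = !0 = 4
p2 || !!p2 = 1 || 4 = 4
(p2 || !!p2) -> p1 = 4 -> 1 = 1
((p1 || p2) -> p1) -> ((p2 || !!p2) -> p1) = 4 -> 1 = 1
((p2 || !p2) -> (p1 || p2)) -> (((p1 || p2) -> p1) -> ((p2 || !!p2) -> p1)) = 4 -> 1 = 1
This gives 1 ≠ 4.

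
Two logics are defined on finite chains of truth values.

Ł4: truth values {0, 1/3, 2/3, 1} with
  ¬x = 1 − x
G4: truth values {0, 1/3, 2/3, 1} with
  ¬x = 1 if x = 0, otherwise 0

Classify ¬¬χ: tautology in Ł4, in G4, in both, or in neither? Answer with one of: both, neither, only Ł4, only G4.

In Ł4: at χ = 0 the value is 0 — not a tautology.
In G4: at χ = 0 the value is 0 — not a tautology.

neither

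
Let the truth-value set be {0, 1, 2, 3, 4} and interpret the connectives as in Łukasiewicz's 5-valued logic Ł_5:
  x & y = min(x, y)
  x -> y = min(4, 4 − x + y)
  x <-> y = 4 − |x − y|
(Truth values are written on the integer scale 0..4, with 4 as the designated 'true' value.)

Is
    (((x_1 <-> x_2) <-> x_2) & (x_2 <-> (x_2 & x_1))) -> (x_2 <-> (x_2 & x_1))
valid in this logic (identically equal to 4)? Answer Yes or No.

At x_1 = 2, x_2 = 3, for instance:
x_1 <-> x_2 = 2 <-> 3 = 3
(x_1 <-> x_2) <-> x_2 = 3 <-> 3 = 4
x_2 & x_1 = 3 & 2 = 2
x_2 <-> (x_2 & x_1) = 3 <-> 2 = 3
((x_1 <-> x_2) <-> x_2) & (x_2 <-> (x_2 & x_1)) = 4 & 3 = 3
(((x_1 <-> x_2) <-> x_2) & (x_2 <-> (x_2 & x_1))) -> (x_2 <-> (x_2 & x_1)) = 3 -> 3 = 4
and checking the remaining 24 assignments likewise gives ≥ 4 in every case.

Yes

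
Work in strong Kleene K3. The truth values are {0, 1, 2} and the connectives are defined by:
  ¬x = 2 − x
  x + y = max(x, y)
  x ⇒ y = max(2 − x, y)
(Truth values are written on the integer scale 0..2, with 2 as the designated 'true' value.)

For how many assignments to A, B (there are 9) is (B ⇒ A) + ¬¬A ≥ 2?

5

A = 0, B = 0 ↦ 2  ≥
A = 0, B = 1 ↦ 1  <
A = 0, B = 2 ↦ 0  <
A = 1, B = 0 ↦ 2  ≥
A = 1, B = 1 ↦ 1  <
A = 1, B = 2 ↦ 1  <
A = 2, B = 0 ↦ 2  ≥
A = 2, B = 1 ↦ 2  ≥
A = 2, B = 2 ↦ 2  ≥
So 5 of the 9 assignments meet the threshold.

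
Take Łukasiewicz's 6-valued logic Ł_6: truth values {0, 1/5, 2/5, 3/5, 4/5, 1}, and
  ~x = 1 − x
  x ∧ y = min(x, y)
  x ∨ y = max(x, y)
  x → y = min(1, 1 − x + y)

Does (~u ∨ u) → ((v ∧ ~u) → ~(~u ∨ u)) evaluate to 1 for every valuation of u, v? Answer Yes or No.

No

Counterexample: take u = 0, v = 1/5.
~u = ~0 = 1
~u ∨ u = 1 ∨ 0 = 1
~u = ~0 = 1
v ∧ ~u = 1/5 ∧ 1 = 1/5
~u = ~0 = 1
~u ∨ u = 1 ∨ 0 = 1
~(~u ∨ u) = ~1 = 0
(v ∧ ~u) → ~(~u ∨ u) = 1/5 → 0 = 4/5
(~u ∨ u) → ((v ∧ ~u) → ~(~u ∨ u)) = 1 → 4/5 = 4/5
This gives 4/5 ≠ 1.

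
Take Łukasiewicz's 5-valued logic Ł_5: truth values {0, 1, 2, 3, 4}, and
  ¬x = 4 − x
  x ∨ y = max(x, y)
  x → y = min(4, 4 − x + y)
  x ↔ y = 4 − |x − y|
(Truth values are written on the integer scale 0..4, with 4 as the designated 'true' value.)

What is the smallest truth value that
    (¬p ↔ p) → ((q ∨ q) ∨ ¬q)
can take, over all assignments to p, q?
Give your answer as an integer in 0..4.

Take p = 2, q = 2:
¬p = ¬2 = 2
¬p ↔ p = 2 ↔ 2 = 4
q ∨ q = 2 ∨ 2 = 2
¬q = ¬2 = 2
(q ∨ q) ∨ ¬q = 2 ∨ 2 = 2
(¬p ↔ p) → ((q ∨ q) ∨ ¬q) = 4 → 2 = 2
No assignment yields a value below 2, so this is the minimum.

2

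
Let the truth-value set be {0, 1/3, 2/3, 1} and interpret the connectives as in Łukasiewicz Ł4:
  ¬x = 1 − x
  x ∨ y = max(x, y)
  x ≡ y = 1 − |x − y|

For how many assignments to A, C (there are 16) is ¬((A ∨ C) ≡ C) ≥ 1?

A = 0, C = 0 ↦ 0  <
A = 0, C = 1/3 ↦ 0  <
A = 0, C = 2/3 ↦ 0  <
A = 0, C = 1 ↦ 0  <
A = 1/3, C = 0 ↦ 1/3  <
A = 1/3, C = 1/3 ↦ 0  <
A = 1/3, C = 2/3 ↦ 0  <
A = 1/3, C = 1 ↦ 0  <
A = 2/3, C = 0 ↦ 2/3  <
A = 2/3, C = 1/3 ↦ 1/3  <
A = 2/3, C = 2/3 ↦ 0  <
A = 2/3, C = 1 ↦ 0  <
A = 1, C = 0 ↦ 1  ≥
A = 1, C = 1/3 ↦ 2/3  <
A = 1, C = 2/3 ↦ 1/3  <
A = 1, C = 1 ↦ 0  <
So 1 of the 16 assignments meets the threshold.

1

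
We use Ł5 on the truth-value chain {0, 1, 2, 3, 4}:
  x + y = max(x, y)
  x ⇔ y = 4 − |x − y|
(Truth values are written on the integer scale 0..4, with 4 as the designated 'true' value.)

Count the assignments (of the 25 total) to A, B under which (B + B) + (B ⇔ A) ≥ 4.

value 4: 9 assignments (counts)
value 3: 9 assignments
value 2: 4 assignments
value 1: 2 assignments
value 0: 1 assignment
So 9 of the 25 assignments meet the threshold.

9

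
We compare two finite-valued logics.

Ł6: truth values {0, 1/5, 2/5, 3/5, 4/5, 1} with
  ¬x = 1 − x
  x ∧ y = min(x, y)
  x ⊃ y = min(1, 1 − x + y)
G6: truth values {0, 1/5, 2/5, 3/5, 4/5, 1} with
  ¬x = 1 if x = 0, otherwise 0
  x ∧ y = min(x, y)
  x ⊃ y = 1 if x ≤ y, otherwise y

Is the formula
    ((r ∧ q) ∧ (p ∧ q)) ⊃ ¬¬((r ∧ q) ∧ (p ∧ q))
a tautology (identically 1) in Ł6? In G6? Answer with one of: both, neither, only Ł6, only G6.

both

In Ł6: every assignment gives 1 — tautology.
In G6: every assignment gives 1 — tautology.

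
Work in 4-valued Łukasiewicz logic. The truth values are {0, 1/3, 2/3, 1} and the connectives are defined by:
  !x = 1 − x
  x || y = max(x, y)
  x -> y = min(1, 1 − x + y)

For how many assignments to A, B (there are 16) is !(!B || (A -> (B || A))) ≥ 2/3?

0

A = 0, B = 0 ↦ 0  <
A = 0, B = 1/3 ↦ 0  <
A = 0, B = 2/3 ↦ 0  <
A = 0, B = 1 ↦ 0  <
A = 1/3, B = 0 ↦ 0  <
A = 1/3, B = 1/3 ↦ 0  <
A = 1/3, B = 2/3 ↦ 0  <
A = 1/3, B = 1 ↦ 0  <
A = 2/3, B = 0 ↦ 0  <
A = 2/3, B = 1/3 ↦ 0  <
A = 2/3, B = 2/3 ↦ 0  <
A = 2/3, B = 1 ↦ 0  <
A = 1, B = 0 ↦ 0  <
A = 1, B = 1/3 ↦ 0  <
A = 1, B = 2/3 ↦ 0  <
A = 1, B = 1 ↦ 0  <
So 0 of the 16 assignments meet the threshold.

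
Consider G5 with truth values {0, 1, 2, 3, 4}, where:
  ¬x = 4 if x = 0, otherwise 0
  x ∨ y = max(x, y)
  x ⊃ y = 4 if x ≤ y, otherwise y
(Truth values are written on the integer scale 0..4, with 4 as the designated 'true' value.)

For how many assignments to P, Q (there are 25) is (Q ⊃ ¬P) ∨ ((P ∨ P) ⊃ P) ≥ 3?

25

value 4: 25 assignments (counts)
So 25 of the 25 assignments meet the threshold.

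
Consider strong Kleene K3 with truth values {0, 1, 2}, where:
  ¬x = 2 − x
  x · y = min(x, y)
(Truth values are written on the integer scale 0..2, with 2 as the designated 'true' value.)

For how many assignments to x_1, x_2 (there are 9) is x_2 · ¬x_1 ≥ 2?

x_1 = 0, x_2 = 0 ↦ 0  <
x_1 = 0, x_2 = 1 ↦ 1  <
x_1 = 0, x_2 = 2 ↦ 2  ≥
x_1 = 1, x_2 = 0 ↦ 0  <
x_1 = 1, x_2 = 1 ↦ 1  <
x_1 = 1, x_2 = 2 ↦ 1  <
x_1 = 2, x_2 = 0 ↦ 0  <
x_1 = 2, x_2 = 1 ↦ 0  <
x_1 = 2, x_2 = 2 ↦ 0  <
So 1 of the 9 assignments meets the threshold.

1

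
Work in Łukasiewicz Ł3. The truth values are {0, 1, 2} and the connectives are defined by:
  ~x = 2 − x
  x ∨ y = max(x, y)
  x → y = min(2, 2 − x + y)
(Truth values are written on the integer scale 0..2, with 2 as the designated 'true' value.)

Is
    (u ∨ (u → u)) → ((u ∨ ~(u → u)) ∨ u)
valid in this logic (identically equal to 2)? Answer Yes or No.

Counterexample: take u = 0.
u → u = 0 → 0 = 2
u ∨ (u → u) = 0 ∨ 2 = 2
u → u = 0 → 0 = 2
~(u → u) = ~2 = 0
u ∨ ~(u → u) = 0 ∨ 0 = 0
(u ∨ ~(u → u)) ∨ u = 0 ∨ 0 = 0
(u ∨ (u → u)) → ((u ∨ ~(u → u)) ∨ u) = 2 → 0 = 0
This gives 0 ≠ 2.

No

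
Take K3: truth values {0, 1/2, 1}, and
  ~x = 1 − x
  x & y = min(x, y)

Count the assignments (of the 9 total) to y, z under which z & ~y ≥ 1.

1

y = 0, z = 0 ↦ 0  <
y = 0, z = 1/2 ↦ 1/2  <
y = 0, z = 1 ↦ 1  ≥
y = 1/2, z = 0 ↦ 0  <
y = 1/2, z = 1/2 ↦ 1/2  <
y = 1/2, z = 1 ↦ 1/2  <
y = 1, z = 0 ↦ 0  <
y = 1, z = 1/2 ↦ 0  <
y = 1, z = 1 ↦ 0  <
So 1 of the 9 assignments meets the threshold.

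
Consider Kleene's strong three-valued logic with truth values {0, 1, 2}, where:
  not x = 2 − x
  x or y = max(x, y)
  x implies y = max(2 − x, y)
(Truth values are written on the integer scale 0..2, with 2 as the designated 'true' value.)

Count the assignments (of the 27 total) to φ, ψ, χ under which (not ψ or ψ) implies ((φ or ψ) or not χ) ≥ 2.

value 2: 19 assignments (counts)
value 1: 7 assignments
value 0: 1 assignment
So 19 of the 27 assignments meet the threshold.

19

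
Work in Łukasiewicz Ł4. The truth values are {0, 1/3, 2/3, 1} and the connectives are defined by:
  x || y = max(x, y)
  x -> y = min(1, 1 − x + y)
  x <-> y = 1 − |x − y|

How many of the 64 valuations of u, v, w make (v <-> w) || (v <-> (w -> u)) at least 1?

30

value 1: 30 assignments (counts)
value 2/3: 28 assignments
value 1/3: 5 assignments
value 0: 1 assignment
So 30 of the 64 assignments meet the threshold.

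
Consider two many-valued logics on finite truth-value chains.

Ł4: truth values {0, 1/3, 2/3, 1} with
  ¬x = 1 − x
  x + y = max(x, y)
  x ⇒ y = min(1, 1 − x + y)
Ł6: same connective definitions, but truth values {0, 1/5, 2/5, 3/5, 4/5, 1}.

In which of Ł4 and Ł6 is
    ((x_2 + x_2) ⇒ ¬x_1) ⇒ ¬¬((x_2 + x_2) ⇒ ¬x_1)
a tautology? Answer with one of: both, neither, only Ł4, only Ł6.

both

In Ł4: every assignment gives 1 — tautology.
In Ł6: every assignment gives 1 — tautology.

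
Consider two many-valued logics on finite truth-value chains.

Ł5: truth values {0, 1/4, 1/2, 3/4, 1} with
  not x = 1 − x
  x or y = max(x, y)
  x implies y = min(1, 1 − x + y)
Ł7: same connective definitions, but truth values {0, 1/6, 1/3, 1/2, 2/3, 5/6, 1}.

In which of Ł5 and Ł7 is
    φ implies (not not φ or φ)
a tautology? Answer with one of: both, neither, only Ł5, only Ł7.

In Ł5: every assignment gives 1 — tautology.
In Ł7: every assignment gives 1 — tautology.

both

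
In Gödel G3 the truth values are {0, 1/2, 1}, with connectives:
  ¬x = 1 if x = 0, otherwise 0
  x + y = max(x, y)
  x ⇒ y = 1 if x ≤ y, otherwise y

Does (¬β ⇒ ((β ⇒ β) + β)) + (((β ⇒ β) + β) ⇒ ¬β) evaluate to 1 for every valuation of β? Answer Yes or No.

Yes

β = 0 ↦ 1
β = 1/2 ↦ 1
β = 1 ↦ 1
Every assignment gives a value ≥ 1.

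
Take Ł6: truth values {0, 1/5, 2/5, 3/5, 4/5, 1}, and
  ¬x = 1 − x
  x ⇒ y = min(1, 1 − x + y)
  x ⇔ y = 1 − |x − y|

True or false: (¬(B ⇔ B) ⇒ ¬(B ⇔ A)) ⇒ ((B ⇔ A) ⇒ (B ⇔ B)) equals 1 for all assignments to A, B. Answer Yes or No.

Yes

At A = 1/5, B = 1, for instance:
B ⇔ B = 1 ⇔ 1 = 1
¬(B ⇔ B) = ¬1 = 0
B ⇔ A = 1 ⇔ 1/5 = 1/5
¬(B ⇔ A) = ¬1/5 = 4/5
¬(B ⇔ B) ⇒ ¬(B ⇔ A) = 0 ⇒ 4/5 = 1
(B ⇔ A) ⇒ (B ⇔ B) = 1/5 ⇒ 1 = 1
(¬(B ⇔ B) ⇒ ¬(B ⇔ A)) ⇒ ((B ⇔ A) ⇒ (B ⇔ B)) = 1 ⇒ 1 = 1
and checking the remaining 35 assignments likewise gives ≥ 1 in every case.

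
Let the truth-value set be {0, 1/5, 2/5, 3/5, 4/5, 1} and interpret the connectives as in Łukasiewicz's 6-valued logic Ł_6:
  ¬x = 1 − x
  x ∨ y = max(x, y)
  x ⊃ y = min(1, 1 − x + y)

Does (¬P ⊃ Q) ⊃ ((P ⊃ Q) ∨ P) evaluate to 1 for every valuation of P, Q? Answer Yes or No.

No

Counterexample: take P = 3/5, Q = 1/5.
¬P = ¬3/5 = 2/5
¬P ⊃ Q = 2/5 ⊃ 1/5 = 4/5
P ⊃ Q = 3/5 ⊃ 1/5 = 3/5
(P ⊃ Q) ∨ P = 3/5 ∨ 3/5 = 3/5
(¬P ⊃ Q) ⊃ ((P ⊃ Q) ∨ P) = 4/5 ⊃ 3/5 = 4/5
This gives 4/5 ≠ 1.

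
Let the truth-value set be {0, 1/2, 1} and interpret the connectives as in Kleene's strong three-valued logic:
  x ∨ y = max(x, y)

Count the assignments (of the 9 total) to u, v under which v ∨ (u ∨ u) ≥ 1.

u = 0, v = 0 ↦ 0  <
u = 0, v = 1/2 ↦ 1/2  <
u = 0, v = 1 ↦ 1  ≥
u = 1/2, v = 0 ↦ 1/2  <
u = 1/2, v = 1/2 ↦ 1/2  <
u = 1/2, v = 1 ↦ 1  ≥
u = 1, v = 0 ↦ 1  ≥
u = 1, v = 1/2 ↦ 1  ≥
u = 1, v = 1 ↦ 1  ≥
So 5 of the 9 assignments meet the threshold.

5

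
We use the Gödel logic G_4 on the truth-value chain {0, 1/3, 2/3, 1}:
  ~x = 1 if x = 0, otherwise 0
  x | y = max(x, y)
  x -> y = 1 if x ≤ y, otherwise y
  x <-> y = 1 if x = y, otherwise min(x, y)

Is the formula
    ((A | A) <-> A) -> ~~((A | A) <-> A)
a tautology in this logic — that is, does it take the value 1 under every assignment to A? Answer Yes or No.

A = 0 ↦ 1
A = 1/3 ↦ 1
A = 2/3 ↦ 1
A = 1 ↦ 1
Every assignment gives a value ≥ 1.

Yes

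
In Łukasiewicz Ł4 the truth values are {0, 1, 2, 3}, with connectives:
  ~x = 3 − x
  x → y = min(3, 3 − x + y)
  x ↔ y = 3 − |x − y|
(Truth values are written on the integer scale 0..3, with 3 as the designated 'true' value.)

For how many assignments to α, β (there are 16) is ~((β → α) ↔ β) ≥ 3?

5

α = 0, β = 0 ↦ 3  ≥
α = 0, β = 1 ↦ 1  <
α = 0, β = 2 ↦ 1  <
α = 0, β = 3 ↦ 3  ≥
α = 1, β = 0 ↦ 3  ≥
α = 1, β = 1 ↦ 2  <
α = 1, β = 2 ↦ 0  <
α = 1, β = 3 ↦ 2  <
α = 2, β = 0 ↦ 3  ≥
α = 2, β = 1 ↦ 2  <
α = 2, β = 2 ↦ 1  <
α = 2, β = 3 ↦ 1  <
α = 3, β = 0 ↦ 3  ≥
α = 3, β = 1 ↦ 2  <
α = 3, β = 2 ↦ 1  <
α = 3, β = 3 ↦ 0  <
So 5 of the 16 assignments meet the threshold.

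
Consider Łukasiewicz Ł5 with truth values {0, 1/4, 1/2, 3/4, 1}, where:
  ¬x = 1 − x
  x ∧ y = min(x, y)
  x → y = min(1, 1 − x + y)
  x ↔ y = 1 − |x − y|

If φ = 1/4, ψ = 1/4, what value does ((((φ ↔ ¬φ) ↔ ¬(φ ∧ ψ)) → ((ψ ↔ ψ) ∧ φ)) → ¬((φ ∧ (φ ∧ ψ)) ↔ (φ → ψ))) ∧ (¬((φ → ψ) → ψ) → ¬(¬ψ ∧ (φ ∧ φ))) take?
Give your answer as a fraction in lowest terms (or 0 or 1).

¬φ = ¬1/4 = 3/4
φ ↔ ¬φ = 1/4 ↔ 3/4 = 1/2
φ ∧ ψ = 1/4 ∧ 1/4 = 1/4
¬(φ ∧ ψ) = ¬1/4 = 3/4
(φ ↔ ¬φ) ↔ ¬(φ ∧ ψ) = 1/2 ↔ 3/4 = 3/4
ψ ↔ ψ = 1/4 ↔ 1/4 = 1
(ψ ↔ ψ) ∧ φ = 1 ∧ 1/4 = 1/4
((φ ↔ ¬φ) ↔ ¬(φ ∧ ψ)) → ((ψ ↔ ψ) ∧ φ) = 3/4 → 1/4 = 1/2
φ ∧ ψ = 1/4 ∧ 1/4 = 1/4
φ ∧ (φ ∧ ψ) = 1/4 ∧ 1/4 = 1/4
φ → ψ = 1/4 → 1/4 = 1
(φ ∧ (φ ∧ ψ)) ↔ (φ → ψ) = 1/4 ↔ 1 = 1/4
¬((φ ∧ (φ ∧ ψ)) ↔ (φ → ψ)) = ¬1/4 = 3/4
(((φ ↔ ¬φ) ↔ ¬(φ ∧ ψ)) → ((ψ ↔ ψ) ∧ φ)) → ¬((φ ∧ (φ ∧ ψ)) ↔ (φ → ψ)) = 1/2 → 3/4 = 1
φ → ψ = 1/4 → 1/4 = 1
(φ → ψ) → ψ = 1 → 1/4 = 1/4
¬((φ → ψ) → ψ) = ¬1/4 = 3/4
¬ψ = ¬1/4 = 3/4
φ ∧ φ = 1/4 ∧ 1/4 = 1/4
¬ψ ∧ (φ ∧ φ) = 3/4 ∧ 1/4 = 1/4
¬(¬ψ ∧ (φ ∧ φ)) = ¬1/4 = 3/4
¬((φ → ψ) → ψ) → ¬(¬ψ ∧ (φ ∧ φ)) = 3/4 → 3/4 = 1
((((φ ↔ ¬φ) ↔ ¬(φ ∧ ψ)) → ((ψ ↔ ψ) ∧ φ)) → ¬((φ ∧ (φ ∧ ψ)) ↔ (φ → ψ))) ∧ (¬((φ → ψ) → ψ) → ¬(¬ψ ∧ (φ ∧ φ))) = 1 ∧ 1 = 1

1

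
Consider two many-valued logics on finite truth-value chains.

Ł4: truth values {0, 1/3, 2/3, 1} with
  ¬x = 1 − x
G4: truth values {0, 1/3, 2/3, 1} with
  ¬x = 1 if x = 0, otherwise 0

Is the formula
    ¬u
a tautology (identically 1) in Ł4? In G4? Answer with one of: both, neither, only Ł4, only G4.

neither

In Ł4: at u = 1/3 the value is 2/3 — not a tautology.
In G4: at u = 1/3 the value is 0 — not a tautology.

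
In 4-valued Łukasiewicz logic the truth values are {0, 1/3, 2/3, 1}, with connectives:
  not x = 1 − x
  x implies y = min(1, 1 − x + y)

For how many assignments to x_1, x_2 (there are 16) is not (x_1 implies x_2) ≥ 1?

1

x_1 = 0, x_2 = 0 ↦ 0  <
x_1 = 0, x_2 = 1/3 ↦ 0  <
x_1 = 0, x_2 = 2/3 ↦ 0  <
x_1 = 0, x_2 = 1 ↦ 0  <
x_1 = 1/3, x_2 = 0 ↦ 1/3  <
x_1 = 1/3, x_2 = 1/3 ↦ 0  <
x_1 = 1/3, x_2 = 2/3 ↦ 0  <
x_1 = 1/3, x_2 = 1 ↦ 0  <
x_1 = 2/3, x_2 = 0 ↦ 2/3  <
x_1 = 2/3, x_2 = 1/3 ↦ 1/3  <
x_1 = 2/3, x_2 = 2/3 ↦ 0  <
x_1 = 2/3, x_2 = 1 ↦ 0  <
x_1 = 1, x_2 = 0 ↦ 1  ≥
x_1 = 1, x_2 = 1/3 ↦ 2/3  <
x_1 = 1, x_2 = 2/3 ↦ 1/3  <
x_1 = 1, x_2 = 1 ↦ 0  <
So 1 of the 16 assignments meets the threshold.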